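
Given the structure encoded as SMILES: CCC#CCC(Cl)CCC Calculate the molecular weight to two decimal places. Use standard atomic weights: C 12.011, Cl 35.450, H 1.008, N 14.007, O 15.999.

158.67 g/mol

First, the molecular formula is C9H15Cl (counting implicit H from valence).
  C: 9 × 12.011 = 108.099
  Cl: 1 × 35.450 = 35.450
  H: 15 × 1.008 = 15.120
Sum: 9×12.011 + 1×35.450 + 15×1.008 = 158.669 → 158.67 g/mol.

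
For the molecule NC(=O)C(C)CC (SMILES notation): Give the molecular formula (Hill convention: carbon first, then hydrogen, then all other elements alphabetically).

C5H11NO

Walk through each heavy atom and fill implicit hydrogens from standard valence (C 4, N 3, O 2, S 2, halogen 1):
  atom 1: N, bond orders sum to 1 (valence 3) → 2 H
  atom 2: C, bond orders sum to 4 (valence 4) → 0 H
  atom 3: O, bond orders sum to 2 (valence 2) → 0 H
  atom 4: C, bond orders sum to 3 (valence 4) → 1 H
  atom 5: C, bond orders sum to 1 (valence 4) → 3 H
  atom 6: C, bond orders sum to 2 (valence 4) → 2 H
  atom 7: C, bond orders sum to 1 (valence 4) → 3 H
Totals → C:5, H:11, N:1, O:1.
In Hill order: C5H11NO.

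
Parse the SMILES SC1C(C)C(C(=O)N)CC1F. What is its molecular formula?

C7H12FNOS

Walk through each heavy atom and fill implicit hydrogens from standard valence (C 4, N 3, O 2, S 2, halogen 1):
  atom 1: S, bond orders sum to 1 (valence 2) → 1 H
  atom 2: C, bond orders sum to 3 (valence 4) → 1 H
  atom 3: C, bond orders sum to 3 (valence 4) → 1 H
  atom 4: C, bond orders sum to 1 (valence 4) → 3 H
  atom 5: C, bond orders sum to 3 (valence 4) → 1 H
  atom 6: C, bond orders sum to 4 (valence 4) → 0 H
  atom 7: O, bond orders sum to 2 (valence 2) → 0 H
  atom 8: N, bond orders sum to 1 (valence 3) → 2 H
  atom 9: C, bond orders sum to 2 (valence 4) → 2 H
  atom 10: C, bond orders sum to 3 (valence 4) → 1 H
  atom 11: F (halogen, monovalent) → 0 H
Totals → C:7, H:12, F:1, N:1, O:1, S:1.
In Hill order: C7H12FNOS.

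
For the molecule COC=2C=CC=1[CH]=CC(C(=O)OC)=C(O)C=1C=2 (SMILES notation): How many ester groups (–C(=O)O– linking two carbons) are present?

1

The ester motif appears at heavy-atom position 10 in the SMILES.
Other groups present: 1 ether, 1 hydroxyl.
Ester count: 1.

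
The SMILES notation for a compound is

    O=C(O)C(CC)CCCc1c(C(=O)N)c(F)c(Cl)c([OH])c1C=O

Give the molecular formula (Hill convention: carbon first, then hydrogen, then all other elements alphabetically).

Walk through each heavy atom and fill implicit hydrogens from standard valence (C 4, N 3, O 2, S 2, halogen 1); for lowercase aromatic atoms, an aromatic c carries 1 H when it has two neighbours and 0 H with three, and aromatic n carries 0 H:
  atom 1: O, bond orders sum to 2 (valence 2) → 0 H
  atom 2: C, bond orders sum to 4 (valence 4) → 0 H
  atom 3: O, bond orders sum to 1 (valence 2) → 1 H
  atom 4: C, bond orders sum to 3 (valence 4) → 1 H
  atom 5: C, bond orders sum to 2 (valence 4) → 2 H
  atom 6: C, bond orders sum to 1 (valence 4) → 3 H
  atom 7: C, bond orders sum to 2 (valence 4) → 2 H
  atom 8: C, bond orders sum to 2 (valence 4) → 2 H
  atom 9: C, bond orders sum to 2 (valence 4) → 2 H
  atom 10: aromatic c, 3 neighbours → 0 H
  atom 11: aromatic c, 3 neighbours → 0 H
  atom 12: C, bond orders sum to 4 (valence 4) → 0 H
  atom 13: O, bond orders sum to 2 (valence 2) → 0 H
  atom 14: N, bond orders sum to 1 (valence 3) → 2 H
  atom 15: aromatic c, 3 neighbours → 0 H
  atom 16: F (halogen, monovalent) → 0 H
  atom 17: aromatic c, 3 neighbours → 0 H
  atom 18: Cl (halogen, monovalent) → 0 H
  atom 19: aromatic c, 3 neighbours → 0 H
  atom 20: O with explicit H count 1
  atom 21: aromatic c, 3 neighbours → 0 H
  atom 22: C, bond orders sum to 3 (valence 4) → 1 H
  atom 23: O, bond orders sum to 2 (valence 2) → 0 H
Totals → C:15, H:17, Cl:1, F:1, N:1, O:5.

C15H17ClFNO5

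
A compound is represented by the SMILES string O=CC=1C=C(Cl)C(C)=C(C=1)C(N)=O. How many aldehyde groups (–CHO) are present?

The aldehyde motif appears at heavy-atom position 2 in the SMILES.
Other groups present: 1 amide.
Aldehyde count: 1.

1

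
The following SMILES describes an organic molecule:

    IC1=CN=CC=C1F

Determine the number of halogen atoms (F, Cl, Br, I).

2

Halogen atoms appear at heavy-atom positions 1, 8 (1×F, 1×I).
Halogen count: 2.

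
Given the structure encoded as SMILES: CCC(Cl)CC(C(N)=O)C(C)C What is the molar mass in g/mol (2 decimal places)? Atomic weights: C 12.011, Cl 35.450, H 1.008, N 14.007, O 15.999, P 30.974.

191.70 g/mol

First, the molecular formula is C9H18ClNO (counting implicit H from valence).
  C: 9 × 12.011 = 108.099
  Cl: 1 × 35.450 = 35.450
  H: 18 × 1.008 = 18.144
  N: 1 × 14.007 = 14.007
  O: 1 × 15.999 = 15.999
Sum: 9×12.011 + 1×35.450 + 18×1.008 + 1×14.007 + 1×15.999 = 191.699 → 191.70 g/mol.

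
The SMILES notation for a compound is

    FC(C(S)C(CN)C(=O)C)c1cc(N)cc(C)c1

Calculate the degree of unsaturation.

Molecular formula: C13H19FN2OS.
DoU = (2C + 2 + N − H − X) / 2, where X is the halogen count and O/S are ignored.
    = (2·13 + 2 + 2 − 19 − 1) / 2 = 10 / 2 = 5.

5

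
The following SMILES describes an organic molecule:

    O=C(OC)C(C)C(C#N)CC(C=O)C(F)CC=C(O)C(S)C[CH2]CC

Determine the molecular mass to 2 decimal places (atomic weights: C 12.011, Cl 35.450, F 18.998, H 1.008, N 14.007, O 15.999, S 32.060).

373.48 g/mol

First, the molecular formula is C18H28FNO4S (counting implicit H from valence).
  C: 18 × 12.011 = 216.198
  F: 1 × 18.998 = 18.998
  H: 28 × 1.008 = 28.224
  N: 1 × 14.007 = 14.007
  O: 4 × 15.999 = 63.996
  S: 1 × 32.060 = 32.060
Sum: 18×12.011 + 1×18.998 + 28×1.008 + 1×14.007 + 4×15.999 + 1×32.060 = 373.483 → 373.48 g/mol.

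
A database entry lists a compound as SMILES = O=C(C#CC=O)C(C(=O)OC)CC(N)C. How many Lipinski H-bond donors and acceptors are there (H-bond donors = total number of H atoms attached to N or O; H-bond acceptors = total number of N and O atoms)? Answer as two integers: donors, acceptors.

Donors: find every N or O and count the H atoms it carries.
  atom 1 (O): bond orders sum to 2 → 0 H
  atom 6 (O): bond orders sum to 2 → 0 H
  atom 9 (O): bond orders sum to 2 → 0 H
  atom 10 (O): bond orders sum to 2 → 0 H
  atom 14 (N): bond orders sum to 1 → 2 H
Lipinski HBD = 2.
Acceptors: N atoms = 1, O atoms = 4 → HBA = 5.

2, 5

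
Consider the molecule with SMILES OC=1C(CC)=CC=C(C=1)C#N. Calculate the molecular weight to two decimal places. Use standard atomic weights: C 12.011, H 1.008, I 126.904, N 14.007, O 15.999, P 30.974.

147.18 g/mol

First, the molecular formula is C9H9NO (counting implicit H from valence).
  C: 9 × 12.011 = 108.099
  H: 9 × 1.008 = 9.072
  N: 1 × 14.007 = 14.007
  O: 1 × 15.999 = 15.999
Sum: 9×12.011 + 9×1.008 + 1×14.007 + 1×15.999 = 147.177 → 147.18 g/mol.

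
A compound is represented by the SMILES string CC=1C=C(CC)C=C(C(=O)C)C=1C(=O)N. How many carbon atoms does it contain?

12

Count every carbon token in the SMILES (each C, including those in ring-closure positions and inside branches).
Carbon count: 12.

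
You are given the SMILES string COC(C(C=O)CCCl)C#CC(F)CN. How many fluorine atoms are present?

Scan the SMILES for F atoms (remember two-letter symbols like Cl and Br are single atoms).
Fluorine count: 1.

1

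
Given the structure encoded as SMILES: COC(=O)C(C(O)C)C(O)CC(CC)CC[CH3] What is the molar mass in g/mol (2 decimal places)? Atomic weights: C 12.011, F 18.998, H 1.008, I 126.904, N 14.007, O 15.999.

First, the molecular formula is C13H26O4 (counting implicit H from valence).
  C: 13 × 12.011 = 156.143
  H: 26 × 1.008 = 26.208
  O: 4 × 15.999 = 63.996
Sum: 13×12.011 + 26×1.008 + 4×15.999 = 246.347 → 246.35 g/mol.

246.35 g/mol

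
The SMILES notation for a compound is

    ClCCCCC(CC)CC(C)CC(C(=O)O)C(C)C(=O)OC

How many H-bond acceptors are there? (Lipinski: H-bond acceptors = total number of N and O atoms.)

N atoms: 0; O atoms: 4.
Lipinski HBA = 0 + 4 = 4.

4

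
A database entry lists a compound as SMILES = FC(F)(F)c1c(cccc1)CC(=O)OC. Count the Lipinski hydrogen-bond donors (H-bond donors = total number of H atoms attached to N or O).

0

Donors: find every N or O and count the H atoms it carries.
  atom 13 (O): bond orders sum to 2 → 0 H
  atom 14 (O): bond orders sum to 2 → 0 H
Lipinski HBD = 0.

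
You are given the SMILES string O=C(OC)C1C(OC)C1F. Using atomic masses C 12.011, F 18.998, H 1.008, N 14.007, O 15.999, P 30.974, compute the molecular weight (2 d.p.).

First, the molecular formula is C6H9FO3 (counting implicit H from valence).
  C: 6 × 12.011 = 72.066
  F: 1 × 18.998 = 18.998
  H: 9 × 1.008 = 9.072
  O: 3 × 15.999 = 47.997
Sum: 6×12.011 + 1×18.998 + 9×1.008 + 3×15.999 = 148.133 → 148.13 g/mol.

148.13 g/mol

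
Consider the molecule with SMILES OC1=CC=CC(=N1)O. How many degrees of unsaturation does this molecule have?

4

Degree of unsaturation = (number of rings) + (number of π bonds).
Ring closures in the SMILES: 1.
π bonds: 3 double bonds (each 1 DoU) → 3 DoU from unsaturation.
Total DoU = 1 + 3 = 4.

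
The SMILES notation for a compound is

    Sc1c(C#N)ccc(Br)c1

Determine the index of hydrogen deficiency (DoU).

Molecular formula: C7H4BrNS.
DoU = (2C + 2 + N − H − X) / 2, where X is the halogen count and O/S are ignored.
    = (2·7 + 2 + 1 − 4 − 1) / 2 = 12 / 2 = 6.

6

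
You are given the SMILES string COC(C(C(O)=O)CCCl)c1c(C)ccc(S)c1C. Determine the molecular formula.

Walk through each heavy atom and fill implicit hydrogens from standard valence (C 4, N 3, O 2, S 2, halogen 1); for lowercase aromatic atoms, an aromatic c carries 1 H when it has two neighbours and 0 H with three, and aromatic n carries 0 H:
  atom 1: C, bond orders sum to 1 (valence 4) → 3 H
  atom 2: O, bond orders sum to 2 (valence 2) → 0 H
  atom 3: C, bond orders sum to 3 (valence 4) → 1 H
  atom 4: C, bond orders sum to 3 (valence 4) → 1 H
  atom 5: C, bond orders sum to 4 (valence 4) → 0 H
  atom 6: O, bond orders sum to 1 (valence 2) → 1 H
  atom 7: O, bond orders sum to 2 (valence 2) → 0 H
  atom 8: C, bond orders sum to 2 (valence 4) → 2 H
  atom 9: C, bond orders sum to 2 (valence 4) → 2 H
  atom 10: Cl (halogen, monovalent) → 0 H
  atom 11: aromatic c, 3 neighbours → 0 H
  atom 12: aromatic c, 3 neighbours → 0 H
  atom 13: C, bond orders sum to 1 (valence 4) → 3 H
  atom 14: aromatic c, 2 neighbours → 1 H
  atom 15: aromatic c, 2 neighbours → 1 H
  atom 16: aromatic c, 3 neighbours → 0 H
  atom 17: S, bond orders sum to 1 (valence 2) → 1 H
  atom 18: aromatic c, 3 neighbours → 0 H
  atom 19: C, bond orders sum to 1 (valence 4) → 3 H
Totals → C:14, H:19, Cl:1, O:3, S:1.
In Hill order: C14H19ClO3S.

C14H19ClO3S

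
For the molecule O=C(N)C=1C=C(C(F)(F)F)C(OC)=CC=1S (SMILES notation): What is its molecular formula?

C9H8F3NO2S

Walk through each heavy atom and fill implicit hydrogens from standard valence (C 4, N 3, O 2, S 2, halogen 1):
  atom 1: O, bond orders sum to 2 (valence 2) → 0 H
  atom 2: C, bond orders sum to 4 (valence 4) → 0 H
  atom 3: N, bond orders sum to 1 (valence 3) → 2 H
  atom 4: C, bond orders sum to 4 (valence 4) → 0 H
  atom 5: C, bond orders sum to 3 (valence 4) → 1 H
  atom 6: C, bond orders sum to 4 (valence 4) → 0 H
  atom 7: C, bond orders sum to 4 (valence 4) → 0 H
  atom 8: F (halogen, monovalent) → 0 H
  atom 9: F (halogen, monovalent) → 0 H
  atom 10: F (halogen, monovalent) → 0 H
  atom 11: C, bond orders sum to 4 (valence 4) → 0 H
  atom 12: O, bond orders sum to 2 (valence 2) → 0 H
  atom 13: C, bond orders sum to 1 (valence 4) → 3 H
  atom 14: C, bond orders sum to 3 (valence 4) → 1 H
  atom 15: C, bond orders sum to 4 (valence 4) → 0 H
  atom 16: S, bond orders sum to 1 (valence 2) → 1 H
Totals → C:9, H:8, F:3, N:1, O:2, S:1.
In Hill order: C9H8F3NO2S.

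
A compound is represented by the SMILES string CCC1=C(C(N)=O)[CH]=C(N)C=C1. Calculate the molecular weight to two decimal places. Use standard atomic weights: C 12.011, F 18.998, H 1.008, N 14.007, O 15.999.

First, the molecular formula is C9H12N2O (counting implicit H from valence).
  C: 9 × 12.011 = 108.099
  H: 12 × 1.008 = 12.096
  N: 2 × 14.007 = 28.014
  O: 1 × 15.999 = 15.999
Sum: 9×12.011 + 12×1.008 + 2×14.007 + 1×15.999 = 164.208 → 164.21 g/mol.

164.21 g/mol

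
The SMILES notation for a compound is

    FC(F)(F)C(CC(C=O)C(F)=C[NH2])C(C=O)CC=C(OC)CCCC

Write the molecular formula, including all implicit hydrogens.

C17H25F4NO3

Walk through each heavy atom and fill implicit hydrogens from standard valence (C 4, N 3, O 2, S 2, halogen 1):
  atom 1: F (halogen, monovalent) → 0 H
  atom 2: C, bond orders sum to 4 (valence 4) → 0 H
  atom 3: F (halogen, monovalent) → 0 H
  atom 4: F (halogen, monovalent) → 0 H
  atom 5: C, bond orders sum to 3 (valence 4) → 1 H
  atom 6: C, bond orders sum to 2 (valence 4) → 2 H
  atom 7: C, bond orders sum to 3 (valence 4) → 1 H
  atom 8: C, bond orders sum to 3 (valence 4) → 1 H
  atom 9: O, bond orders sum to 2 (valence 2) → 0 H
  atom 10: C, bond orders sum to 4 (valence 4) → 0 H
  atom 11: F (halogen, monovalent) → 0 H
  atom 12: C, bond orders sum to 3 (valence 4) → 1 H
  atom 13: N with explicit H count 2
  atom 14: C, bond orders sum to 3 (valence 4) → 1 H
  atom 15: C, bond orders sum to 3 (valence 4) → 1 H
  atom 16: O, bond orders sum to 2 (valence 2) → 0 H
  atom 17: C, bond orders sum to 2 (valence 4) → 2 H
  atom 18: C, bond orders sum to 3 (valence 4) → 1 H
  atom 19: C, bond orders sum to 4 (valence 4) → 0 H
  atom 20: O, bond orders sum to 2 (valence 2) → 0 H
  atom 21: C, bond orders sum to 1 (valence 4) → 3 H
  atom 22: C, bond orders sum to 2 (valence 4) → 2 H
  atom 23: C, bond orders sum to 2 (valence 4) → 2 H
  atom 24: C, bond orders sum to 2 (valence 4) → 2 H
  atom 25: C, bond orders sum to 1 (valence 4) → 3 H
Totals → C:17, H:25, F:4, N:1, O:3.
In Hill order: C17H25F4NO3.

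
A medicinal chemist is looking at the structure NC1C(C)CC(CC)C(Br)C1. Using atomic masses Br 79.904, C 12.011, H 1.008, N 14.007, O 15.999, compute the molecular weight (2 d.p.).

First, the molecular formula is C9H18BrN (counting implicit H from valence).
  Br: 1 × 79.904 = 79.904
  C: 9 × 12.011 = 108.099
  H: 18 × 1.008 = 18.144
  N: 1 × 14.007 = 14.007
Sum: 1×79.904 + 9×12.011 + 18×1.008 + 1×14.007 = 220.154 → 220.15 g/mol.

220.15 g/mol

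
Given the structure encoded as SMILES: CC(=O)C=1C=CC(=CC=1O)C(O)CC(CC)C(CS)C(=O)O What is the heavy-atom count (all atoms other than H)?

Every atom symbol written in the SMILES (organic subset) is one heavy atom; implicit H are not written.
Heavy atoms by element → C:16, O:5, S:1.
Total: 22.

22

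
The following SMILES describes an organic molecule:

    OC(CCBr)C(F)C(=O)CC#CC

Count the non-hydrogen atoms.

Every atom symbol written in the SMILES (organic subset) is one heavy atom; implicit H are not written.
Heavy atoms by element → Br:1, C:9, F:1, O:2.
Total: 13.

13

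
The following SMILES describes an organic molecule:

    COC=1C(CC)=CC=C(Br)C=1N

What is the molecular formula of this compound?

C9H12BrNO

Walk through each heavy atom and fill implicit hydrogens from standard valence (C 4, N 3, O 2, S 2, halogen 1):
  atom 1: C, bond orders sum to 1 (valence 4) → 3 H
  atom 2: O, bond orders sum to 2 (valence 2) → 0 H
  atom 3: C, bond orders sum to 4 (valence 4) → 0 H
  atom 4: C, bond orders sum to 4 (valence 4) → 0 H
  atom 5: C, bond orders sum to 2 (valence 4) → 2 H
  atom 6: C, bond orders sum to 1 (valence 4) → 3 H
  atom 7: C, bond orders sum to 3 (valence 4) → 1 H
  atom 8: C, bond orders sum to 3 (valence 4) → 1 H
  atom 9: C, bond orders sum to 4 (valence 4) → 0 H
  atom 10: Br (halogen, monovalent) → 0 H
  atom 11: C, bond orders sum to 4 (valence 4) → 0 H
  atom 12: N, bond orders sum to 1 (valence 3) → 2 H
Totals → C:9, H:12, Br:1, N:1, O:1.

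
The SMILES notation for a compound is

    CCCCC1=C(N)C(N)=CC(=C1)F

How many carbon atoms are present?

10

Count every carbon token in the SMILES (each C, including those in ring-closure positions and inside branches).
Carbon count: 10.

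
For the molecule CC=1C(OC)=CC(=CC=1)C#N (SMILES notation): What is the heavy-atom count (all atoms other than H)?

Every atom symbol written in the SMILES (organic subset) is one heavy atom; implicit H are not written.
Heavy atoms by element → C:9, N:1, O:1.
Total: 11.

11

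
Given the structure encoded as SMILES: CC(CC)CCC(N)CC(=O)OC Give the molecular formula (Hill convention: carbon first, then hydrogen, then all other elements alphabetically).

C10H21NO2

Walk through each heavy atom and fill implicit hydrogens from standard valence (C 4, N 3, O 2, S 2, halogen 1):
  atom 1: C, bond orders sum to 1 (valence 4) → 3 H
  atom 2: C, bond orders sum to 3 (valence 4) → 1 H
  atom 3: C, bond orders sum to 2 (valence 4) → 2 H
  atom 4: C, bond orders sum to 1 (valence 4) → 3 H
  atom 5: C, bond orders sum to 2 (valence 4) → 2 H
  atom 6: C, bond orders sum to 2 (valence 4) → 2 H
  atom 7: C, bond orders sum to 3 (valence 4) → 1 H
  atom 8: N, bond orders sum to 1 (valence 3) → 2 H
  atom 9: C, bond orders sum to 2 (valence 4) → 2 H
  atom 10: C, bond orders sum to 4 (valence 4) → 0 H
  atom 11: O, bond orders sum to 2 (valence 2) → 0 H
  atom 12: O, bond orders sum to 2 (valence 2) → 0 H
  atom 13: C, bond orders sum to 1 (valence 4) → 3 H
Totals → C:10, H:21, N:1, O:2.
In Hill order: C10H21NO2.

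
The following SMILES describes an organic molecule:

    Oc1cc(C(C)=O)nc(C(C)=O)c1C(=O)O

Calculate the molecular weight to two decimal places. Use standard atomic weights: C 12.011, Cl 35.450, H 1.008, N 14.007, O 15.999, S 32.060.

223.18 g/mol

First, the molecular formula is C10H9NO5 (counting implicit H from valence).
  C: 10 × 12.011 = 120.110
  H: 9 × 1.008 = 9.072
  N: 1 × 14.007 = 14.007
  O: 5 × 15.999 = 79.995
Sum: 10×12.011 + 9×1.008 + 1×14.007 + 5×15.999 = 223.184 → 223.18 g/mol.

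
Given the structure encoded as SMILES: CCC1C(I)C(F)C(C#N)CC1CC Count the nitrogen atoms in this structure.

1

Scan the SMILES for N atoms (remember two-letter symbols like Cl and Br are single atoms).
Nitrogen count: 1.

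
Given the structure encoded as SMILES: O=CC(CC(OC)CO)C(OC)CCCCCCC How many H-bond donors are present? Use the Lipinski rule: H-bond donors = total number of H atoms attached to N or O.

1

Donors: find every N or O and count the H atoms it carries.
  atom 1 (O): bond orders sum to 2 → 0 H
  atom 6 (O): bond orders sum to 2 → 0 H
  atom 9 (O): bond orders sum to 1 → 1 H
  atom 11 (O): bond orders sum to 2 → 0 H
Lipinski HBD = 1.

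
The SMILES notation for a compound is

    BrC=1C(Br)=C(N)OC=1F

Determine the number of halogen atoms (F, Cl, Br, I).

Halogen atoms appear at heavy-atom positions 1, 4, 9 (2×Br, 1×F).
Other groups present: 1 primary amine.
Halogen count: 3.

3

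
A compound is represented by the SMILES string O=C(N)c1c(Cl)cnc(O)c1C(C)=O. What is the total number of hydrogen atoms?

Walk through each heavy atom and fill implicit hydrogens from standard valence (C 4, N 3, O 2, S 2, halogen 1); for lowercase aromatic atoms, an aromatic c carries 1 H when it has two neighbours and 0 H with three, and aromatic n carries 0 H:
  atom 1: O, bond orders sum to 2 (valence 2) → 0 H
  atom 2: C, bond orders sum to 4 (valence 4) → 0 H
  atom 3: N, bond orders sum to 1 (valence 3) → 2 H
  atom 4: aromatic c, 3 neighbours → 0 H
  atom 5: aromatic c, 3 neighbours → 0 H
  atom 6: Cl (halogen, monovalent) → 0 H
  atom 7: aromatic c, 2 neighbours → 1 H
  atom 8: aromatic n, 2 neighbours → 0 H
  atom 9: aromatic c, 3 neighbours → 0 H
  atom 10: O, bond orders sum to 1 (valence 2) → 1 H
  atom 11: aromatic c, 3 neighbours → 0 H
  atom 12: C, bond orders sum to 4 (valence 4) → 0 H
  atom 13: C, bond orders sum to 1 (valence 4) → 3 H
  atom 14: O, bond orders sum to 2 (valence 2) → 0 H
Total hydrogens: 7.

7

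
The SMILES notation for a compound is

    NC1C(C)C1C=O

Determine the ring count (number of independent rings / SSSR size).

In SMILES, each pair of matching ring-closure digits denotes one ring-closing bond; the number of such bonds equals the number of independent rings.
Ring-closure bonds here: 1.

1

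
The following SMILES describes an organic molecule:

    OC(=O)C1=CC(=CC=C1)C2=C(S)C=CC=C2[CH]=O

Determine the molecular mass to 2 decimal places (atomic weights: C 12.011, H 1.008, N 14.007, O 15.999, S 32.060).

First, the molecular formula is C14H10O3S (counting implicit H from valence).
  C: 14 × 12.011 = 168.154
  H: 10 × 1.008 = 10.080
  O: 3 × 15.999 = 47.997
  S: 1 × 32.060 = 32.060
Sum: 14×12.011 + 10×1.008 + 3×15.999 + 1×32.060 = 258.291 → 258.29 g/mol.

258.29 g/mol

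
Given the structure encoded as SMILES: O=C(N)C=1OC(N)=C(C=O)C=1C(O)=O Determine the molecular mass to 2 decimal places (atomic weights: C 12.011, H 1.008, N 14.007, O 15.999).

First, the molecular formula is C7H6N2O5 (counting implicit H from valence).
  C: 7 × 12.011 = 84.077
  H: 6 × 1.008 = 6.048
  N: 2 × 14.007 = 28.014
  O: 5 × 15.999 = 79.995
Sum: 7×12.011 + 6×1.008 + 2×14.007 + 5×15.999 = 198.134 → 198.13 g/mol.

198.13 g/mol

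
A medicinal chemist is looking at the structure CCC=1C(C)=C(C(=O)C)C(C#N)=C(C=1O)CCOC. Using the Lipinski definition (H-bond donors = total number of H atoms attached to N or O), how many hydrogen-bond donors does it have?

Donors: find every N or O and count the H atoms it carries.
  atom 8 (O): bond orders sum to 2 → 0 H
  atom 12 (N): bond orders sum to 3 → 0 H
  atom 15 (O): bond orders sum to 1 → 1 H
  atom 18 (O): bond orders sum to 2 → 0 H
Lipinski HBD = 1.

1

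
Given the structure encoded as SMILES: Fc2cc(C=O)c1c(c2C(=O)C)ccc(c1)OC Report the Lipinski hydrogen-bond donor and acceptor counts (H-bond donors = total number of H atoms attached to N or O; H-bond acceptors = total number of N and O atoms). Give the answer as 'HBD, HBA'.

0, 3

Donors: find every N or O and count the H atoms it carries.
  atom 6 (O): bond orders sum to 2 → 0 H
  atom 11 (O): bond orders sum to 2 → 0 H
  atom 17 (O): bond orders sum to 2 → 0 H
Lipinski HBD = 0.
Acceptors: N atoms = 0, O atoms = 3 → HBA = 3.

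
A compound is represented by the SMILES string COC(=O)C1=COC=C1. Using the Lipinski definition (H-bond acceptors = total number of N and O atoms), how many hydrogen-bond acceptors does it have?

3

N atoms: 0; O atoms: 3.
Lipinski HBA = 0 + 3 = 3.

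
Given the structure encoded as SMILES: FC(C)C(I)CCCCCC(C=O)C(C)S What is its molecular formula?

Walk through each heavy atom and fill implicit hydrogens from standard valence (C 4, N 3, O 2, S 2, halogen 1):
  atom 1: F (halogen, monovalent) → 0 H
  atom 2: C, bond orders sum to 3 (valence 4) → 1 H
  atom 3: C, bond orders sum to 1 (valence 4) → 3 H
  atom 4: C, bond orders sum to 3 (valence 4) → 1 H
  atom 5: I (halogen, monovalent) → 0 H
  atom 6: C, bond orders sum to 2 (valence 4) → 2 H
  atom 7: C, bond orders sum to 2 (valence 4) → 2 H
  atom 8: C, bond orders sum to 2 (valence 4) → 2 H
  atom 9: C, bond orders sum to 2 (valence 4) → 2 H
  atom 10: C, bond orders sum to 2 (valence 4) → 2 H
  atom 11: C, bond orders sum to 3 (valence 4) → 1 H
  atom 12: C, bond orders sum to 3 (valence 4) → 1 H
  atom 13: O, bond orders sum to 2 (valence 2) → 0 H
  atom 14: C, bond orders sum to 3 (valence 4) → 1 H
  atom 15: C, bond orders sum to 1 (valence 4) → 3 H
  atom 16: S, bond orders sum to 1 (valence 2) → 1 H
Totals → C:12, H:22, F:1, I:1, O:1, S:1.

C12H22FIOS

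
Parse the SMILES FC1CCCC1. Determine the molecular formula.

C5H9F

Walk through each heavy atom and fill implicit hydrogens from standard valence (C 4, N 3, O 2, S 2, halogen 1):
  atom 1: F (halogen, monovalent) → 0 H
  atom 2: C, bond orders sum to 3 (valence 4) → 1 H
  atom 3: C, bond orders sum to 2 (valence 4) → 2 H
  atom 4: C, bond orders sum to 2 (valence 4) → 2 H
  atom 5: C, bond orders sum to 2 (valence 4) → 2 H
  atom 6: C, bond orders sum to 2 (valence 4) → 2 H
Totals → C:5, H:9, F:1.
In Hill order: C5H9F.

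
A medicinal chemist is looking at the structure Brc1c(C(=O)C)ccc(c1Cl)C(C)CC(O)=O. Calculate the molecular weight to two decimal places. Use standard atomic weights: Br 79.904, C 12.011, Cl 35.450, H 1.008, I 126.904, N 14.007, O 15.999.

First, the molecular formula is C12H12BrClO3 (counting implicit H from valence).
  Br: 1 × 79.904 = 79.904
  C: 12 × 12.011 = 144.132
  Cl: 1 × 35.450 = 35.450
  H: 12 × 1.008 = 12.096
  O: 3 × 15.999 = 47.997
Sum: 1×79.904 + 12×12.011 + 1×35.450 + 12×1.008 + 3×15.999 = 319.579 → 319.58 g/mol.

319.58 g/mol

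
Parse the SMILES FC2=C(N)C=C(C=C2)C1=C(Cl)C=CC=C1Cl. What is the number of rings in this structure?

In SMILES, each pair of matching ring-closure digits denotes one ring-closing bond; the number of such bonds equals the number of independent rings.
Ring-closure bonds here: 2.

2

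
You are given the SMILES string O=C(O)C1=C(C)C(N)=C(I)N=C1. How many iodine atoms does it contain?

1

Scan the SMILES for I atoms (remember two-letter symbols like Cl and Br are single atoms).
Iodine count: 1.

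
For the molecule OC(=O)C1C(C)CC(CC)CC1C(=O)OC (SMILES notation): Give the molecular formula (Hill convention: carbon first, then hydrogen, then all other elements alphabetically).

C12H20O4

Walk through each heavy atom and fill implicit hydrogens from standard valence (C 4, N 3, O 2, S 2, halogen 1):
  atom 1: O, bond orders sum to 1 (valence 2) → 1 H
  atom 2: C, bond orders sum to 4 (valence 4) → 0 H
  atom 3: O, bond orders sum to 2 (valence 2) → 0 H
  atom 4: C, bond orders sum to 3 (valence 4) → 1 H
  atom 5: C, bond orders sum to 3 (valence 4) → 1 H
  atom 6: C, bond orders sum to 1 (valence 4) → 3 H
  atom 7: C, bond orders sum to 2 (valence 4) → 2 H
  atom 8: C, bond orders sum to 3 (valence 4) → 1 H
  atom 9: C, bond orders sum to 2 (valence 4) → 2 H
  atom 10: C, bond orders sum to 1 (valence 4) → 3 H
  atom 11: C, bond orders sum to 2 (valence 4) → 2 H
  atom 12: C, bond orders sum to 3 (valence 4) → 1 H
  atom 13: C, bond orders sum to 4 (valence 4) → 0 H
  atom 14: O, bond orders sum to 2 (valence 2) → 0 H
  atom 15: O, bond orders sum to 2 (valence 2) → 0 H
  atom 16: C, bond orders sum to 1 (valence 4) → 3 H
Totals → C:12, H:20, O:4.
In Hill order: C12H20O4.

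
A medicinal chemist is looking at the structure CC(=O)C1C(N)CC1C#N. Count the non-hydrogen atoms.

Every atom symbol written in the SMILES (organic subset) is one heavy atom; implicit H are not written.
Heavy atoms by element → C:7, N:2, O:1.
Total: 10.

10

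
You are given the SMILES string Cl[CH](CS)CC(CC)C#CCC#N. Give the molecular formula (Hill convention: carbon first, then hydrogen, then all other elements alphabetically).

Walk through each heavy atom and fill implicit hydrogens from standard valence (C 4, N 3, O 2, S 2, halogen 1):
  atom 1: Cl (halogen, monovalent) → 0 H
  atom 2: C with explicit H count 1
  atom 3: C, bond orders sum to 2 (valence 4) → 2 H
  atom 4: S, bond orders sum to 1 (valence 2) → 1 H
  atom 5: C, bond orders sum to 2 (valence 4) → 2 H
  atom 6: C, bond orders sum to 3 (valence 4) → 1 H
  atom 7: C, bond orders sum to 2 (valence 4) → 2 H
  atom 8: C, bond orders sum to 1 (valence 4) → 3 H
  atom 9: C, bond orders sum to 4 (valence 4) → 0 H
  atom 10: C, bond orders sum to 4 (valence 4) → 0 H
  atom 11: C, bond orders sum to 2 (valence 4) → 2 H
  atom 12: C, bond orders sum to 4 (valence 4) → 0 H
  atom 13: N, bond orders sum to 3 (valence 3) → 0 H
Totals → C:10, H:14, Cl:1, N:1, S:1.
In Hill order: C10H14ClNS.

C10H14ClNS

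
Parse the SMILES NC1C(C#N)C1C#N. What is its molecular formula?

C5H5N3

Walk through each heavy atom and fill implicit hydrogens from standard valence (C 4, N 3, O 2, S 2, halogen 1):
  atom 1: N, bond orders sum to 1 (valence 3) → 2 H
  atom 2: C, bond orders sum to 3 (valence 4) → 1 H
  atom 3: C, bond orders sum to 3 (valence 4) → 1 H
  atom 4: C, bond orders sum to 4 (valence 4) → 0 H
  atom 5: N, bond orders sum to 3 (valence 3) → 0 H
  atom 6: C, bond orders sum to 3 (valence 4) → 1 H
  atom 7: C, bond orders sum to 4 (valence 4) → 0 H
  atom 8: N, bond orders sum to 3 (valence 3) → 0 H
Totals → C:5, H:5, N:3.
In Hill order: C5H5N3.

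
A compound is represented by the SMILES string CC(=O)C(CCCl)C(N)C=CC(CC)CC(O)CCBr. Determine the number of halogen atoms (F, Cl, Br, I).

2

Halogen atoms appear at heavy-atom positions 7, 20 (1×Br, 1×Cl).
Other groups present: 1 alkene, 1 hydroxyl, 1 ketone, 1 primary amine.
Halogen count: 2.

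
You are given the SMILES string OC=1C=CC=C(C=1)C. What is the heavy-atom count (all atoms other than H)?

8

Every atom symbol written in the SMILES (organic subset) is one heavy atom; implicit H are not written.
Heavy atoms by element → C:7, O:1.
Total: 8.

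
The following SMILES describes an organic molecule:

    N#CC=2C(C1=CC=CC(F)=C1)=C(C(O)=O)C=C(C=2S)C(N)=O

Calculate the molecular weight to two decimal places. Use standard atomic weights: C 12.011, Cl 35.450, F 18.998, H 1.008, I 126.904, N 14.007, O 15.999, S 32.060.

First, the molecular formula is C15H9FN2O3S (counting implicit H from valence).
  C: 15 × 12.011 = 180.165
  F: 1 × 18.998 = 18.998
  H: 9 × 1.008 = 9.072
  N: 2 × 14.007 = 28.014
  O: 3 × 15.999 = 47.997
  S: 1 × 32.060 = 32.060
Sum: 15×12.011 + 1×18.998 + 9×1.008 + 2×14.007 + 3×15.999 + 1×32.060 = 316.306 → 316.31 g/mol.

316.31 g/mol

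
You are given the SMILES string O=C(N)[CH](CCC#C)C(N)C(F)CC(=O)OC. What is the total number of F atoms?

Scan the SMILES for F atoms (remember two-letter symbols like Cl and Br are single atoms).
Fluorine count: 1.

1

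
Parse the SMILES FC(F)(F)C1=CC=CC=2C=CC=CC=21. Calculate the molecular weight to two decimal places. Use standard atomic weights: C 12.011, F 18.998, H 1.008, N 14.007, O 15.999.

196.17 g/mol

First, the molecular formula is C11H7F3 (counting implicit H from valence).
  C: 11 × 12.011 = 132.121
  F: 3 × 18.998 = 56.994
  H: 7 × 1.008 = 7.056
Sum: 11×12.011 + 3×18.998 + 7×1.008 = 196.171 → 196.17 g/mol.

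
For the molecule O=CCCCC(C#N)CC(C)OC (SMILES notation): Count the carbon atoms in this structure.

10

Count every carbon token in the SMILES (each C, including those in ring-closure positions and inside branches).
Carbon count: 10.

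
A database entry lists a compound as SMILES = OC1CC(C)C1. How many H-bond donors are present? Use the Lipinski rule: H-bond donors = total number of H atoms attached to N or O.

Donors: find every N or O and count the H atoms it carries.
  atom 1 (O): bond orders sum to 1 → 1 H
Lipinski HBD = 1.

1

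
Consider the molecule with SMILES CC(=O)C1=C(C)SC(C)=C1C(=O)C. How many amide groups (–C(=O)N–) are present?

Scan the SMILES for the amide motif — none present.
Groups that are present: 2 ketone.

0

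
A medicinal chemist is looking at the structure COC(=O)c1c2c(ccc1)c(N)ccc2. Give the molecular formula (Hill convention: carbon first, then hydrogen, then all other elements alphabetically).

C12H11NO2

Walk through each heavy atom and fill implicit hydrogens from standard valence (C 4, N 3, O 2, S 2, halogen 1); for lowercase aromatic atoms, an aromatic c carries 1 H when it has two neighbours and 0 H with three, and aromatic n carries 0 H:
  atom 1: C, bond orders sum to 1 (valence 4) → 3 H
  atom 2: O, bond orders sum to 2 (valence 2) → 0 H
  atom 3: C, bond orders sum to 4 (valence 4) → 0 H
  atom 4: O, bond orders sum to 2 (valence 2) → 0 H
  atom 5: aromatic c, 3 neighbours → 0 H
  atom 6: aromatic c, 3 neighbours → 0 H
  atom 7: aromatic c, 3 neighbours → 0 H
  atom 8: aromatic c, 2 neighbours → 1 H
  atom 9: aromatic c, 2 neighbours → 1 H
  atom 10: aromatic c, 2 neighbours → 1 H
  atom 11: aromatic c, 3 neighbours → 0 H
  atom 12: N, bond orders sum to 1 (valence 3) → 2 H
  atom 13: aromatic c, 2 neighbours → 1 H
  atom 14: aromatic c, 2 neighbours → 1 H
  atom 15: aromatic c, 2 neighbours → 1 H
Totals → C:12, H:11, N:1, O:2.
In Hill order: C12H11NO2.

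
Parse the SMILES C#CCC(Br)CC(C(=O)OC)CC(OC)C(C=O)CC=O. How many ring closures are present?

0

In SMILES, each pair of matching ring-closure digits denotes one ring-closing bond; the number of such bonds equals the number of independent rings.
Ring-closure bonds here: 0.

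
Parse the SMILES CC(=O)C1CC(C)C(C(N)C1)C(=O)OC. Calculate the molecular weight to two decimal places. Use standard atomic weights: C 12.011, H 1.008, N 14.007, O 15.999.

First, the molecular formula is C11H19NO3 (counting implicit H from valence).
  C: 11 × 12.011 = 132.121
  H: 19 × 1.008 = 19.152
  N: 1 × 14.007 = 14.007
  O: 3 × 15.999 = 47.997
Sum: 11×12.011 + 19×1.008 + 1×14.007 + 3×15.999 = 213.277 → 213.28 g/mol.

213.28 g/mol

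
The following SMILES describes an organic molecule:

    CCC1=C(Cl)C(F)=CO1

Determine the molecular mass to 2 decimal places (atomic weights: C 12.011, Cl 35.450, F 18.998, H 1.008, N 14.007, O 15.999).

First, the molecular formula is C6H6ClFO (counting implicit H from valence).
  C: 6 × 12.011 = 72.066
  Cl: 1 × 35.450 = 35.450
  F: 1 × 18.998 = 18.998
  H: 6 × 1.008 = 6.048
  O: 1 × 15.999 = 15.999
Sum: 6×12.011 + 1×35.450 + 1×18.998 + 6×1.008 + 1×15.999 = 148.561 → 148.56 g/mol.

148.56 g/mol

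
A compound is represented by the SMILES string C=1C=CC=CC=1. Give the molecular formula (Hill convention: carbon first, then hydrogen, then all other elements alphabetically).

C6H6

Walk through each heavy atom and fill implicit hydrogens from standard valence (C 4, N 3, O 2, S 2, halogen 1):
  atom 1: C, bond orders sum to 3 (valence 4) → 1 H
  atom 2: C, bond orders sum to 3 (valence 4) → 1 H
  atom 3: C, bond orders sum to 3 (valence 4) → 1 H
  atom 4: C, bond orders sum to 3 (valence 4) → 1 H
  atom 5: C, bond orders sum to 3 (valence 4) → 1 H
  atom 6: C, bond orders sum to 3 (valence 4) → 1 H
Totals → C:6, H:6.
In Hill order: C6H6.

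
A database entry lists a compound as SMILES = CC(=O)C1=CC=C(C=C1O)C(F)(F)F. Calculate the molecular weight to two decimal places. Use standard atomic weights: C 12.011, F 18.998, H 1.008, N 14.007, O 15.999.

First, the molecular formula is C9H7F3O2 (counting implicit H from valence).
  C: 9 × 12.011 = 108.099
  F: 3 × 18.998 = 56.994
  H: 7 × 1.008 = 7.056
  O: 2 × 15.999 = 31.998
Sum: 9×12.011 + 3×18.998 + 7×1.008 + 2×15.999 = 204.147 → 204.15 g/mol.

204.15 g/mol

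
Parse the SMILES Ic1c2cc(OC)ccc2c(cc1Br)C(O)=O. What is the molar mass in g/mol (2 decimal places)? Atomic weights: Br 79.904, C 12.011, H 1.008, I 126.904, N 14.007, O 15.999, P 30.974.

First, the molecular formula is C12H8BrIO3 (counting implicit H from valence).
  Br: 1 × 79.904 = 79.904
  C: 12 × 12.011 = 144.132
  H: 8 × 1.008 = 8.064
  I: 1 × 126.904 = 126.904
  O: 3 × 15.999 = 47.997
Sum: 1×79.904 + 12×12.011 + 8×1.008 + 1×126.904 + 3×15.999 = 407.001 → 407.00 g/mol.

407.00 g/mol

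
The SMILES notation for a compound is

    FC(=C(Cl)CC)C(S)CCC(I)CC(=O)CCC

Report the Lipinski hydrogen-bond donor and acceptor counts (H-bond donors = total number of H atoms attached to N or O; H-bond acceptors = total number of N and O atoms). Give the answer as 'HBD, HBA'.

0, 1

Donors: find every N or O and count the H atoms it carries.
  atom 15 (O): bond orders sum to 2 → 0 H
Lipinski HBD = 0.
Acceptors: N atoms = 0, O atoms = 1 → HBA = 1.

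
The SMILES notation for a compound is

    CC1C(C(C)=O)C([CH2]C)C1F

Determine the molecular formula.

C9H15FO

Walk through each heavy atom and fill implicit hydrogens from standard valence (C 4, N 3, O 2, S 2, halogen 1):
  atom 1: C, bond orders sum to 1 (valence 4) → 3 H
  atom 2: C, bond orders sum to 3 (valence 4) → 1 H
  atom 3: C, bond orders sum to 3 (valence 4) → 1 H
  atom 4: C, bond orders sum to 4 (valence 4) → 0 H
  atom 5: C, bond orders sum to 1 (valence 4) → 3 H
  atom 6: O, bond orders sum to 2 (valence 2) → 0 H
  atom 7: C, bond orders sum to 3 (valence 4) → 1 H
  atom 8: C with explicit H count 2
  atom 9: C, bond orders sum to 1 (valence 4) → 3 H
  atom 10: C, bond orders sum to 3 (valence 4) → 1 H
  atom 11: F (halogen, monovalent) → 0 H
Totals → C:9, H:15, F:1, O:1.
In Hill order: C9H15FO.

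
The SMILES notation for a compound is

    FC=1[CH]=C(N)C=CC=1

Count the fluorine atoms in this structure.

1

Scan the SMILES for F atoms (remember two-letter symbols like Cl and Br are single atoms).
Fluorine count: 1.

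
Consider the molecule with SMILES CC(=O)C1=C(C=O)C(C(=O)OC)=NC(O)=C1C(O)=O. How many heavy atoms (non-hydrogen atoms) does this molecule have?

Every atom symbol written in the SMILES (organic subset) is one heavy atom; implicit H are not written.
Heavy atoms by element → C:11, N:1, O:7.
Total: 19.

19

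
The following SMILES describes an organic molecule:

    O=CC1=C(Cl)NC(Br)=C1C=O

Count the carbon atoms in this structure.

6

Count every carbon token in the SMILES (each C, including those in ring-closure positions and inside branches).
Carbon count: 6.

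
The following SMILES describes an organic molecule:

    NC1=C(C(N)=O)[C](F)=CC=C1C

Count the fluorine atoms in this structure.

Scan the SMILES for F atoms (remember two-letter symbols like Cl and Br are single atoms).
Fluorine count: 1.

1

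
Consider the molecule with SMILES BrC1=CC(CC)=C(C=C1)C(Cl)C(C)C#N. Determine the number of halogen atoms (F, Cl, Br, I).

Halogen atoms appear at heavy-atom positions 1, 11 (1×Br, 1×Cl).
Other groups present: 1 nitrile.
Halogen count: 2.

2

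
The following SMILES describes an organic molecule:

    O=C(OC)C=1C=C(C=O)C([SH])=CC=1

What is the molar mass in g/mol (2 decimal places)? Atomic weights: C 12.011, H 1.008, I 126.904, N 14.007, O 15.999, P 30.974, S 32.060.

196.22 g/mol

First, the molecular formula is C9H8O3S (counting implicit H from valence).
  C: 9 × 12.011 = 108.099
  H: 8 × 1.008 = 8.064
  O: 3 × 15.999 = 47.997
  S: 1 × 32.060 = 32.060
Sum: 9×12.011 + 8×1.008 + 3×15.999 + 1×32.060 = 196.220 → 196.22 g/mol.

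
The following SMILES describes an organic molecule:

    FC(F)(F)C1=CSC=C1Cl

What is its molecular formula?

Walk through each heavy atom and fill implicit hydrogens from standard valence (C 4, N 3, O 2, S 2, halogen 1):
  atom 1: F (halogen, monovalent) → 0 H
  atom 2: C, bond orders sum to 4 (valence 4) → 0 H
  atom 3: F (halogen, monovalent) → 0 H
  atom 4: F (halogen, monovalent) → 0 H
  atom 5: C, bond orders sum to 4 (valence 4) → 0 H
  atom 6: C, bond orders sum to 3 (valence 4) → 1 H
  atom 7: S, bond orders sum to 2 (valence 2) → 0 H
  atom 8: C, bond orders sum to 3 (valence 4) → 1 H
  atom 9: C, bond orders sum to 4 (valence 4) → 0 H
  atom 10: Cl (halogen, monovalent) → 0 H
Totals → C:5, H:2, Cl:1, F:3, S:1.

C5H2ClF3S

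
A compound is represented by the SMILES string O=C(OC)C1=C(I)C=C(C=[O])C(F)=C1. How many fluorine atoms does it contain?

1

Scan the SMILES for F atoms (remember two-letter symbols like Cl and Br are single atoms).
Fluorine count: 1.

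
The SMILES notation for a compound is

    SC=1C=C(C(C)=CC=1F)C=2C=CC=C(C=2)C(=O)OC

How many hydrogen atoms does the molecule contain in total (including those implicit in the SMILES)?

Walk through each heavy atom and fill implicit hydrogens from standard valence (C 4, N 3, O 2, S 2, halogen 1):
  atom 1: S, bond orders sum to 1 (valence 2) → 1 H
  atom 2: C, bond orders sum to 4 (valence 4) → 0 H
  atom 3: C, bond orders sum to 3 (valence 4) → 1 H
  atom 4: C, bond orders sum to 4 (valence 4) → 0 H
  atom 5: C, bond orders sum to 4 (valence 4) → 0 H
  atom 6: C, bond orders sum to 1 (valence 4) → 3 H
  atom 7: C, bond orders sum to 3 (valence 4) → 1 H
  atom 8: C, bond orders sum to 4 (valence 4) → 0 H
  atom 9: F (halogen, monovalent) → 0 H
  atom 10: C, bond orders sum to 4 (valence 4) → 0 H
  atom 11: C, bond orders sum to 3 (valence 4) → 1 H
  atom 12: C, bond orders sum to 3 (valence 4) → 1 H
  atom 13: C, bond orders sum to 3 (valence 4) → 1 H
  atom 14: C, bond orders sum to 4 (valence 4) → 0 H
  atom 15: C, bond orders sum to 3 (valence 4) → 1 H
  atom 16: C, bond orders sum to 4 (valence 4) → 0 H
  atom 17: O, bond orders sum to 2 (valence 2) → 0 H
  atom 18: O, bond orders sum to 2 (valence 2) → 0 H
  atom 19: C, bond orders sum to 1 (valence 4) → 3 H
Total hydrogens: 13.

13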